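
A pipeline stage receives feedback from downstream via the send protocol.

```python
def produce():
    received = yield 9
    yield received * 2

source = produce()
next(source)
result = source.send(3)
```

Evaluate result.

Step 1: next(source) advances to first yield, producing 9.
Step 2: send(3) resumes, received = 3.
Step 3: yield received * 2 = 3 * 2 = 6.
Therefore result = 6.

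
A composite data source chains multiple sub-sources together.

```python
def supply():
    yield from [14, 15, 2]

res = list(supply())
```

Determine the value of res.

Step 1: yield from delegates to the iterable, yielding each element.
Step 2: Collected values: [14, 15, 2].
Therefore res = [14, 15, 2].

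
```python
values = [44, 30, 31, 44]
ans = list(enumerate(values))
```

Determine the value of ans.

Step 1: enumerate pairs each element with its index:
  (0, 44)
  (1, 30)
  (2, 31)
  (3, 44)
Therefore ans = [(0, 44), (1, 30), (2, 31), (3, 44)].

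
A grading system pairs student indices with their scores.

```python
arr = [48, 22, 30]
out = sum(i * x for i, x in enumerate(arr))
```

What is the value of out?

Step 1: Compute i * x for each (i, x) in enumerate([48, 22, 30]):
  i=0, x=48: 0*48 = 0
  i=1, x=22: 1*22 = 22
  i=2, x=30: 2*30 = 60
Step 2: sum = 0 + 22 + 60 = 82.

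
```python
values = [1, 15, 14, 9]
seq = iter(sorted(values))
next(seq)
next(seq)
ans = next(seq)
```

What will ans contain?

Step 1: sorted([1, 15, 14, 9]) = [1, 9, 14, 15].
Step 2: Create iterator and skip 2 elements.
Step 3: next() returns 14.
Therefore ans = 14.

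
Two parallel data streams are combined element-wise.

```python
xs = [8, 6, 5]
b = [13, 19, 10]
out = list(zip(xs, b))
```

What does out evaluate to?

Step 1: zip pairs elements at same index:
  Index 0: (8, 13)
  Index 1: (6, 19)
  Index 2: (5, 10)
Therefore out = [(8, 13), (6, 19), (5, 10)].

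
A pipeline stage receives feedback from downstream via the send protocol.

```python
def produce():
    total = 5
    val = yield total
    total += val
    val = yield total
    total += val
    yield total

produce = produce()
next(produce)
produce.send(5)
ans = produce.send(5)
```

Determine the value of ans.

Step 1: next() -> yield total=5.
Step 2: send(5) -> val=5, total = 5+5 = 10, yield 10.
Step 3: send(5) -> val=5, total = 10+5 = 15, yield 15.
Therefore ans = 15.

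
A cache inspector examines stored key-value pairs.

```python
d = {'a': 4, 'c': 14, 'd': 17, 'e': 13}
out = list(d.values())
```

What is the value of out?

Step 1: d.values() returns the dictionary values in insertion order.
Therefore out = [4, 14, 17, 13].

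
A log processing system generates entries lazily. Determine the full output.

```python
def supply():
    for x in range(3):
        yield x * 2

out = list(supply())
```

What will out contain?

Step 1: For each x in range(3), yield x * 2:
  x=0: yield 0 * 2 = 0
  x=1: yield 1 * 2 = 2
  x=2: yield 2 * 2 = 4
Therefore out = [0, 2, 4].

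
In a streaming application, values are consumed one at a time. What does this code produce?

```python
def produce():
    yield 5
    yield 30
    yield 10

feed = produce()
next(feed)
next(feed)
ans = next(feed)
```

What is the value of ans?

Step 1: produce() creates a generator.
Step 2: next(feed) yields 5 (consumed and discarded).
Step 3: next(feed) yields 30 (consumed and discarded).
Step 4: next(feed) yields 10, assigned to ans.
Therefore ans = 10.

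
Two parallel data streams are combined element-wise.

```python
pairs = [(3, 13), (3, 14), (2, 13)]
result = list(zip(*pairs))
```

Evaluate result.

Step 1: zip(*pairs) transposes: unzips [(3, 13), (3, 14), (2, 13)] into separate sequences.
Step 2: First elements: (3, 3, 2), second elements: (13, 14, 13).
Therefore result = [(3, 3, 2), (13, 14, 13)].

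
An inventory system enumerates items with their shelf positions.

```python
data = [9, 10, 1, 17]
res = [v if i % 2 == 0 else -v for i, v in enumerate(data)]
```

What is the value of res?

Step 1: For each (i, v), keep v if i is even, negate if odd:
  i=0 (even): keep 9
  i=1 (odd): negate to -10
  i=2 (even): keep 1
  i=3 (odd): negate to -17
Therefore res = [9, -10, 1, -17].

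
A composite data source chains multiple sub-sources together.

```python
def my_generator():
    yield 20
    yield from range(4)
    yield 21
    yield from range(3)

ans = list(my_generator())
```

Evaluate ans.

Step 1: Trace yields in order:
  yield 20
  yield 0
  yield 1
  yield 2
  yield 3
  yield 21
  yield 0
  yield 1
  yield 2
Therefore ans = [20, 0, 1, 2, 3, 21, 0, 1, 2].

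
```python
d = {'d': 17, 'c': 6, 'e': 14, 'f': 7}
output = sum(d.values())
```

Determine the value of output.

Step 1: d.values() = [17, 6, 14, 7].
Step 2: sum = 44.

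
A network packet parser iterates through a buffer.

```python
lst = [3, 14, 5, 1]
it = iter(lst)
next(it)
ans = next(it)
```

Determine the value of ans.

Step 1: Create iterator over [3, 14, 5, 1].
Step 2: next() consumes 3.
Step 3: next() returns 14.
Therefore ans = 14.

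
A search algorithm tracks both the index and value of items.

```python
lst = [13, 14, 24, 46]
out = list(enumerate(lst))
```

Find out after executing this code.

Step 1: enumerate pairs each element with its index:
  (0, 13)
  (1, 14)
  (2, 24)
  (3, 46)
Therefore out = [(0, 13), (1, 14), (2, 24), (3, 46)].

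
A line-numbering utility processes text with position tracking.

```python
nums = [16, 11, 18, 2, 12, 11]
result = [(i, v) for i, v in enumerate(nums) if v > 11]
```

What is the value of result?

Step 1: Filter enumerate([16, 11, 18, 2, 12, 11]) keeping v > 11:
  (0, 16): 16 > 11, included
  (1, 11): 11 <= 11, excluded
  (2, 18): 18 > 11, included
  (3, 2): 2 <= 11, excluded
  (4, 12): 12 > 11, included
  (5, 11): 11 <= 11, excluded
Therefore result = [(0, 16), (2, 18), (4, 12)].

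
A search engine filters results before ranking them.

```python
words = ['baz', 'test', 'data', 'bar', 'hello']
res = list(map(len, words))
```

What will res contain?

Step 1: Map len() to each word:
  'baz' -> 3
  'test' -> 4
  'data' -> 4
  'bar' -> 3
  'hello' -> 5
Therefore res = [3, 4, 4, 3, 5].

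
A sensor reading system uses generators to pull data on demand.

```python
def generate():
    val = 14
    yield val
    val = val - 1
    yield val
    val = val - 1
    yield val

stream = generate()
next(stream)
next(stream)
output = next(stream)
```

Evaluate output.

Step 1: Trace through generator execution:
  Yield 1: val starts at 14, yield 14
  Yield 2: val = 14 - 1 = 13, yield 13
  Yield 3: val = 13 - 1 = 12, yield 12
Step 2: First next() gets 14, second next() gets the second value, third next() yields 12.
Therefore output = 12.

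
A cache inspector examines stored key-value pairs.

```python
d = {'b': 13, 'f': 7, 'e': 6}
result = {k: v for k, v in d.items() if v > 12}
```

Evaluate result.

Step 1: Filter items where value > 12:
  'b': 13 > 12: kept
  'f': 7 <= 12: removed
  'e': 6 <= 12: removed
Therefore result = {'b': 13}.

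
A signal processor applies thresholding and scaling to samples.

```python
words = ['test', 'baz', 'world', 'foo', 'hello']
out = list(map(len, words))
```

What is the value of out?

Step 1: Map len() to each word:
  'test' -> 4
  'baz' -> 3
  'world' -> 5
  'foo' -> 3
  'hello' -> 5
Therefore out = [4, 3, 5, 3, 5].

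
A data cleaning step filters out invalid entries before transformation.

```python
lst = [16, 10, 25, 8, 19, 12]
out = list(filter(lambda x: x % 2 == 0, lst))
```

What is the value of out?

Step 1: Filter elements divisible by 2:
  16 % 2 = 0: kept
  10 % 2 = 0: kept
  25 % 2 = 1: removed
  8 % 2 = 0: kept
  19 % 2 = 1: removed
  12 % 2 = 0: kept
Therefore out = [16, 10, 8, 12].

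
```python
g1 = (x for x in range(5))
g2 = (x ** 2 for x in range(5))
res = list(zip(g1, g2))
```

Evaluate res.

Step 1: g1 produces [0, 1, 2, 3, 4].
Step 2: g2 produces [0, 1, 4, 9, 16].
Step 3: zip pairs them: [(0, 0), (1, 1), (2, 4), (3, 9), (4, 16)].
Therefore res = [(0, 0), (1, 1), (2, 4), (3, 9), (4, 16)].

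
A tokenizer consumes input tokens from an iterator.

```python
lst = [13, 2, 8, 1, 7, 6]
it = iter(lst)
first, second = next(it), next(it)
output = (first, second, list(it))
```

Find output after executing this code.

Step 1: Create iterator over [13, 2, 8, 1, 7, 6].
Step 2: first = 13, second = 2.
Step 3: Remaining elements: [8, 1, 7, 6].
Therefore output = (13, 2, [8, 1, 7, 6]).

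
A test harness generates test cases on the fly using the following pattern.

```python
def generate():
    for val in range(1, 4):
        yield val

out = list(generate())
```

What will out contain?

Step 1: The generator yields each value from range(1, 4).
Step 2: list() consumes all yields: [1, 2, 3].
Therefore out = [1, 2, 3].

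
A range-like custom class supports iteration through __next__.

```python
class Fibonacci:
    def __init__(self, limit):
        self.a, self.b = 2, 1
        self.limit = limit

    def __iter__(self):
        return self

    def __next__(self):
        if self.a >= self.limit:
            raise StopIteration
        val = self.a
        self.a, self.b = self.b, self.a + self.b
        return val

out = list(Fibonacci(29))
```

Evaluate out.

Step 1: Fibonacci-like sequence (a=2, b=1) until >= 29:
  Yield 2, then a,b = 1,3
  Yield 1, then a,b = 3,4
  Yield 3, then a,b = 4,7
  Yield 4, then a,b = 7,11
  Yield 7, then a,b = 11,18
  Yield 11, then a,b = 18,29
  Yield 18, then a,b = 29,47
Step 2: 29 >= 29, stop.
Therefore out = [2, 1, 3, 4, 7, 11, 18].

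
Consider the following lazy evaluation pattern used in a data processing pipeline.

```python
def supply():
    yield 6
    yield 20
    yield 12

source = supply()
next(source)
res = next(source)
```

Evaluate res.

Step 1: supply() creates a generator.
Step 2: next(source) yields 6 (consumed and discarded).
Step 3: next(source) yields 20, assigned to res.
Therefore res = 20.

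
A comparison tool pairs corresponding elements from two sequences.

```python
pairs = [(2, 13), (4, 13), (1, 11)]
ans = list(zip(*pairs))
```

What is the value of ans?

Step 1: zip(*pairs) transposes: unzips [(2, 13), (4, 13), (1, 11)] into separate sequences.
Step 2: First elements: (2, 4, 1), second elements: (13, 13, 11).
Therefore ans = [(2, 4, 1), (13, 13, 11)].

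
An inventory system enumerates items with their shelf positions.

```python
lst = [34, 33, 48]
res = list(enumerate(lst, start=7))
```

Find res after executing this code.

Step 1: enumerate with start=7:
  (7, 34)
  (8, 33)
  (9, 48)
Therefore res = [(7, 34), (8, 33), (9, 48)].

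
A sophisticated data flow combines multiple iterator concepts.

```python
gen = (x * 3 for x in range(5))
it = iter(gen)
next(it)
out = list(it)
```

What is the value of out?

Step 1: Generator produces [0, 3, 6, 9, 12].
Step 2: next(it) consumes first element (0).
Step 3: list(it) collects remaining: [3, 6, 9, 12].
Therefore out = [3, 6, 9, 12].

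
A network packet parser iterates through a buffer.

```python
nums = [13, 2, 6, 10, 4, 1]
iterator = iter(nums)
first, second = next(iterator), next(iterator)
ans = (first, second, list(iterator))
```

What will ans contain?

Step 1: Create iterator over [13, 2, 6, 10, 4, 1].
Step 2: first = 13, second = 2.
Step 3: Remaining elements: [6, 10, 4, 1].
Therefore ans = (13, 2, [6, 10, 4, 1]).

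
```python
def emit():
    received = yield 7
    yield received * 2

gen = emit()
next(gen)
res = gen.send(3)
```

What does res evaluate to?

Step 1: next(gen) advances to first yield, producing 7.
Step 2: send(3) resumes, received = 3.
Step 3: yield received * 2 = 3 * 2 = 6.
Therefore res = 6.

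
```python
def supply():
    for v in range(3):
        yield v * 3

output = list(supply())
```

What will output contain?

Step 1: For each v in range(3), yield v * 3:
  v=0: yield 0 * 3 = 0
  v=1: yield 1 * 3 = 3
  v=2: yield 2 * 3 = 6
Therefore output = [0, 3, 6].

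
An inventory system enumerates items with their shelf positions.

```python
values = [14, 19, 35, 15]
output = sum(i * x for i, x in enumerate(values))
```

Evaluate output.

Step 1: Compute i * x for each (i, x) in enumerate([14, 19, 35, 15]):
  i=0, x=14: 0*14 = 0
  i=1, x=19: 1*19 = 19
  i=2, x=35: 2*35 = 70
  i=3, x=15: 3*15 = 45
Step 2: sum = 0 + 19 + 70 + 45 = 134.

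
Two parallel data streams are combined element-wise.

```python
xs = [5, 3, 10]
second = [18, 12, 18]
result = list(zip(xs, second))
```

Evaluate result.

Step 1: zip pairs elements at same index:
  Index 0: (5, 18)
  Index 1: (3, 12)
  Index 2: (10, 18)
Therefore result = [(5, 18), (3, 12), (10, 18)].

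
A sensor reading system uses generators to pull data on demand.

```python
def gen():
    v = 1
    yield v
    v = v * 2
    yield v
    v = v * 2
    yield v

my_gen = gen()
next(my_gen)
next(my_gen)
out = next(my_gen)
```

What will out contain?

Step 1: Trace through generator execution:
  Yield 1: v starts at 1, yield 1
  Yield 2: v = 1 * 2 = 2, yield 2
  Yield 3: v = 2 * 2 = 4, yield 4
Step 2: First next() gets 1, second next() gets the second value, third next() yields 4.
Therefore out = 4.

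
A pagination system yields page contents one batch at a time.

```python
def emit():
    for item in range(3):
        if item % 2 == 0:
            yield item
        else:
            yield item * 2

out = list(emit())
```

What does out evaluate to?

Step 1: For each item in range(3), yield item if even, else item*2:
  item=0 (even): yield 0
  item=1 (odd): yield 1*2 = 2
  item=2 (even): yield 2
Therefore out = [0, 2, 2].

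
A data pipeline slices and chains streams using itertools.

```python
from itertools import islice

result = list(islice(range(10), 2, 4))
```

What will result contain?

Step 1: islice(range(10), 2, 4) takes elements at indices [2, 4).
Step 2: Elements: [2, 3].
Therefore result = [2, 3].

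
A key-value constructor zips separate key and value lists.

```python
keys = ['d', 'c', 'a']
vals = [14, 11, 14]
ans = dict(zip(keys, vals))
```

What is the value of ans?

Step 1: zip pairs keys with values:
  'd' -> 14
  'c' -> 11
  'a' -> 14
Therefore ans = {'d': 14, 'c': 11, 'a': 14}.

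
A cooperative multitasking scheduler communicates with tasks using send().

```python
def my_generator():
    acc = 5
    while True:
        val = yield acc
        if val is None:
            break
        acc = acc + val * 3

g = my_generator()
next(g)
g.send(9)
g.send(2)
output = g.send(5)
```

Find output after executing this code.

Step 1: next() -> yield acc=5.
Step 2: send(9) -> val=9, acc = 5 + 9*3 = 32, yield 32.
Step 3: send(2) -> val=2, acc = 32 + 2*3 = 38, yield 38.
Step 4: send(5) -> val=5, acc = 38 + 5*3 = 53, yield 53.
Therefore output = 53.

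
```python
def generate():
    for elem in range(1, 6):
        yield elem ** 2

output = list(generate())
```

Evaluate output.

Step 1: For each elem in range(1, 6), yield elem**2:
  elem=1: yield 1**2 = 1
  elem=2: yield 2**2 = 4
  elem=3: yield 3**2 = 9
  elem=4: yield 4**2 = 16
  elem=5: yield 5**2 = 25
Therefore output = [1, 4, 9, 16, 25].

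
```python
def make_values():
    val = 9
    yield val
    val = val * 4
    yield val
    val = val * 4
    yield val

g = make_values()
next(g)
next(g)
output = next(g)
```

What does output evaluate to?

Step 1: Trace through generator execution:
  Yield 1: val starts at 9, yield 9
  Yield 2: val = 9 * 4 = 36, yield 36
  Yield 3: val = 36 * 4 = 144, yield 144
Step 2: First next() gets 9, second next() gets the second value, third next() yields 144.
Therefore output = 144.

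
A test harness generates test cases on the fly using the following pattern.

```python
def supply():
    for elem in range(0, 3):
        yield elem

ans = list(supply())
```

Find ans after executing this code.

Step 1: The generator yields each value from range(0, 3).
Step 2: list() consumes all yields: [0, 1, 2].
Therefore ans = [0, 1, 2].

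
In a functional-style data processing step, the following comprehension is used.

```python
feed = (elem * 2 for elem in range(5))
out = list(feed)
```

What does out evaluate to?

Step 1: For each elem in range(5), compute elem*2:
  elem=0: 0*2 = 0
  elem=1: 1*2 = 2
  elem=2: 2*2 = 4
  elem=3: 3*2 = 6
  elem=4: 4*2 = 8
Therefore out = [0, 2, 4, 6, 8].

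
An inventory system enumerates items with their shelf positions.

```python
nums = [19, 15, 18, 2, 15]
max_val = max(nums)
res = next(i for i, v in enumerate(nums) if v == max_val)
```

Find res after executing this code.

Step 1: max([19, 15, 18, 2, 15]) = 19.
Step 2: Find first index where value == 19:
  Index 0: 19 == 19, found!
Therefore res = 0.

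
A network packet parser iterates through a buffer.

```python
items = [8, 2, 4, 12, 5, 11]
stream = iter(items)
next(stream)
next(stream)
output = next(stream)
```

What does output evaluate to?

Step 1: Create iterator over [8, 2, 4, 12, 5, 11].
Step 2: next() consumes 8.
Step 3: next() consumes 2.
Step 4: next() returns 4.
Therefore output = 4.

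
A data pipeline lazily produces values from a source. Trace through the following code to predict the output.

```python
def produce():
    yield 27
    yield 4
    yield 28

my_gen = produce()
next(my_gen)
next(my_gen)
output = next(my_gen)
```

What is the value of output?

Step 1: produce() creates a generator.
Step 2: next(my_gen) yields 27 (consumed and discarded).
Step 3: next(my_gen) yields 4 (consumed and discarded).
Step 4: next(my_gen) yields 28, assigned to output.
Therefore output = 28.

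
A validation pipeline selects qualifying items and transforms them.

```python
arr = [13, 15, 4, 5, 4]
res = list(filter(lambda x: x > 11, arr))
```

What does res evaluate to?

Step 1: Filter elements > 11:
  13: kept
  15: kept
  4: removed
  5: removed
  4: removed
Therefore res = [13, 15].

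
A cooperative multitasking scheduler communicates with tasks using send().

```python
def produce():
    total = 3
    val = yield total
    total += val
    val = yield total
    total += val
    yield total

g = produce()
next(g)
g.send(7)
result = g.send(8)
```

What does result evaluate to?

Step 1: next() -> yield total=3.
Step 2: send(7) -> val=7, total = 3+7 = 10, yield 10.
Step 3: send(8) -> val=8, total = 10+8 = 18, yield 18.
Therefore result = 18.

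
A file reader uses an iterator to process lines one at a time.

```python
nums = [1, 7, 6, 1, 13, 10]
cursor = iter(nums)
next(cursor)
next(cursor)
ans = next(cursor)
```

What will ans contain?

Step 1: Create iterator over [1, 7, 6, 1, 13, 10].
Step 2: next() consumes 1.
Step 3: next() consumes 7.
Step 4: next() returns 6.
Therefore ans = 6.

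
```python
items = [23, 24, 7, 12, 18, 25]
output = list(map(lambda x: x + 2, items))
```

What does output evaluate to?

Step 1: Apply lambda x: x + 2 to each element:
  23 -> 25
  24 -> 26
  7 -> 9
  12 -> 14
  18 -> 20
  25 -> 27
Therefore output = [25, 26, 9, 14, 20, 27].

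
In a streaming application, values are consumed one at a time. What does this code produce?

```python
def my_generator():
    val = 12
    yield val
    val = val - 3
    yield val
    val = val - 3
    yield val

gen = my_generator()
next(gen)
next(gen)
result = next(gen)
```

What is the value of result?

Step 1: Trace through generator execution:
  Yield 1: val starts at 12, yield 12
  Yield 2: val = 12 - 3 = 9, yield 9
  Yield 3: val = 9 - 3 = 6, yield 6
Step 2: First next() gets 12, second next() gets the second value, third next() yields 6.
Therefore result = 6.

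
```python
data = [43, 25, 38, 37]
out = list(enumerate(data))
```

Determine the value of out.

Step 1: enumerate pairs each element with its index:
  (0, 43)
  (1, 25)
  (2, 38)
  (3, 37)
Therefore out = [(0, 43), (1, 25), (2, 38), (3, 37)].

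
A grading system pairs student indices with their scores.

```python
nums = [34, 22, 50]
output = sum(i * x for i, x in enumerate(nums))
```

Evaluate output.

Step 1: Compute i * x for each (i, x) in enumerate([34, 22, 50]):
  i=0, x=34: 0*34 = 0
  i=1, x=22: 1*22 = 22
  i=2, x=50: 2*50 = 100
Step 2: sum = 0 + 22 + 100 = 122.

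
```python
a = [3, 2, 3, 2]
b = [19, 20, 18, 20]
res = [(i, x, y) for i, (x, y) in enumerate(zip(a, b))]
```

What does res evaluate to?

Step 1: enumerate(zip(a, b)) gives index with paired elements:
  i=0: (3, 19)
  i=1: (2, 20)
  i=2: (3, 18)
  i=3: (2, 20)
Therefore res = [(0, 3, 19), (1, 2, 20), (2, 3, 18), (3, 2, 20)].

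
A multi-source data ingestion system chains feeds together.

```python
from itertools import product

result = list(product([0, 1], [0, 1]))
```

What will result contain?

Step 1: product([0, 1], [0, 1]) gives all pairs:
  (0, 0)
  (0, 1)
  (1, 0)
  (1, 1)
Therefore result = [(0, 0), (0, 1), (1, 0), (1, 1)].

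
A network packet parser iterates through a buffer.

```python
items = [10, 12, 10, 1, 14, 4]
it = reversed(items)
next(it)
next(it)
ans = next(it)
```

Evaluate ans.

Step 1: reversed([10, 12, 10, 1, 14, 4]) gives iterator: [4, 14, 1, 10, 12, 10].
Step 2: First next() = 4, second next() = 14.
Step 3: Third next() = 1.
Therefore ans = 1.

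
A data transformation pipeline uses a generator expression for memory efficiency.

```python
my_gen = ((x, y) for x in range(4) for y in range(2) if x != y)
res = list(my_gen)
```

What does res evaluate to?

Step 1: Nested generator over range(4) x range(2) where x != y:
  (0, 0): excluded (x == y)
  (0, 1): included
  (1, 0): included
  (1, 1): excluded (x == y)
  (2, 0): included
  (2, 1): included
  (3, 0): included
  (3, 1): included
Therefore res = [(0, 1), (1, 0), (2, 0), (2, 1), (3, 0), (3, 1)].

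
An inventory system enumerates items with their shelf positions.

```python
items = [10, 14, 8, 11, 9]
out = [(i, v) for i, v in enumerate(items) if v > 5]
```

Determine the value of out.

Step 1: Filter enumerate([10, 14, 8, 11, 9]) keeping v > 5:
  (0, 10): 10 > 5, included
  (1, 14): 14 > 5, included
  (2, 8): 8 > 5, included
  (3, 11): 11 > 5, included
  (4, 9): 9 > 5, included
Therefore out = [(0, 10), (1, 14), (2, 8), (3, 11), (4, 9)].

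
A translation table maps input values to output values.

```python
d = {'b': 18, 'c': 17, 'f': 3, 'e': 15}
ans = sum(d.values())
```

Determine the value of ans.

Step 1: d.values() = [18, 17, 3, 15].
Step 2: sum = 53.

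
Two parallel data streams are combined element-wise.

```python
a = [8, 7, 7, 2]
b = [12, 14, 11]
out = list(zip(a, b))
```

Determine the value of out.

Step 1: zip stops at shortest (len(a)=4, len(b)=3):
  Index 0: (8, 12)
  Index 1: (7, 14)
  Index 2: (7, 11)
Step 2: Last element of a (2) has no pair, dropped.
Therefore out = [(8, 12), (7, 14), (7, 11)].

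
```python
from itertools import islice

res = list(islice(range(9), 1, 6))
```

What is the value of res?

Step 1: islice(range(9), 1, 6) takes elements at indices [1, 6).
Step 2: Elements: [1, 2, 3, 4, 5].
Therefore res = [1, 2, 3, 4, 5].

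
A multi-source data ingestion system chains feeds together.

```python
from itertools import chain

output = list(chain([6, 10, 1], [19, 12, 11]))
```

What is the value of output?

Step 1: chain() concatenates iterables: [6, 10, 1] + [19, 12, 11].
Therefore output = [6, 10, 1, 19, 12, 11].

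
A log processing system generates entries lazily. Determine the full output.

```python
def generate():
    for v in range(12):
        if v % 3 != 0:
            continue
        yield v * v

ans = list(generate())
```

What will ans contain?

Step 1: Only yield v**2 when v is divisible by 3:
  v=0: 0 % 3 == 0, yield 0**2 = 0
  v=3: 3 % 3 == 0, yield 3**2 = 9
  v=6: 6 % 3 == 0, yield 6**2 = 36
  v=9: 9 % 3 == 0, yield 9**2 = 81
Therefore ans = [0, 9, 36, 81].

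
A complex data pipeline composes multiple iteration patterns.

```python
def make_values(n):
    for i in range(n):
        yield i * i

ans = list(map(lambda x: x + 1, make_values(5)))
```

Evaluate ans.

Step 1: make_values(5) yields squares: [0, 1, 4, 9, 16].
Step 2: map adds 1 to each: [1, 2, 5, 10, 17].
Therefore ans = [1, 2, 5, 10, 17].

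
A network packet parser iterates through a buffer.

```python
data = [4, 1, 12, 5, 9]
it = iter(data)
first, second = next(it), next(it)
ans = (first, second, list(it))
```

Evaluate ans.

Step 1: Create iterator over [4, 1, 12, 5, 9].
Step 2: first = 4, second = 1.
Step 3: Remaining elements: [12, 5, 9].
Therefore ans = (4, 1, [12, 5, 9]).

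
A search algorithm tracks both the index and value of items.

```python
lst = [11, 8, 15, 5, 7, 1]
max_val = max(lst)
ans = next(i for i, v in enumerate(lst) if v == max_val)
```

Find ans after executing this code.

Step 1: max([11, 8, 15, 5, 7, 1]) = 15.
Step 2: Find first index where value == 15:
  Index 0: 11 != 15
  Index 1: 8 != 15
  Index 2: 15 == 15, found!
Therefore ans = 2.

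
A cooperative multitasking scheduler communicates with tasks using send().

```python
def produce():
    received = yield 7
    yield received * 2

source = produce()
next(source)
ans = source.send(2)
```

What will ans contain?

Step 1: next(source) advances to first yield, producing 7.
Step 2: send(2) resumes, received = 2.
Step 3: yield received * 2 = 2 * 2 = 4.
Therefore ans = 4.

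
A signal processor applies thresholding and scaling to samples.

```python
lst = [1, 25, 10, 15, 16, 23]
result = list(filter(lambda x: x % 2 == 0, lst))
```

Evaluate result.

Step 1: Filter elements divisible by 2:
  1 % 2 = 1: removed
  25 % 2 = 1: removed
  10 % 2 = 0: kept
  15 % 2 = 1: removed
  16 % 2 = 0: kept
  23 % 2 = 1: removed
Therefore result = [10, 16].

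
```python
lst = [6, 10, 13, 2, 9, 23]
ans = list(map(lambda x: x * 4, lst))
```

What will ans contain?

Step 1: Apply lambda x: x * 4 to each element:
  6 -> 24
  10 -> 40
  13 -> 52
  2 -> 8
  9 -> 36
  23 -> 92
Therefore ans = [24, 40, 52, 8, 36, 92].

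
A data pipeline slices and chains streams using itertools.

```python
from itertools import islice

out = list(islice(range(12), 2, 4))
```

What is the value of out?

Step 1: islice(range(12), 2, 4) takes elements at indices [2, 4).
Step 2: Elements: [2, 3].
Therefore out = [2, 3].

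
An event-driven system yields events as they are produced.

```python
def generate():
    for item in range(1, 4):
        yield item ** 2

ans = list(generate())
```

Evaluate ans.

Step 1: For each item in range(1, 4), yield item**2:
  item=1: yield 1**2 = 1
  item=2: yield 2**2 = 4
  item=3: yield 3**2 = 9
Therefore ans = [1, 4, 9].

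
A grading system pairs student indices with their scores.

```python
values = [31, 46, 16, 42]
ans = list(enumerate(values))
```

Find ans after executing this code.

Step 1: enumerate pairs each element with its index:
  (0, 31)
  (1, 46)
  (2, 16)
  (3, 42)
Therefore ans = [(0, 31), (1, 46), (2, 16), (3, 42)].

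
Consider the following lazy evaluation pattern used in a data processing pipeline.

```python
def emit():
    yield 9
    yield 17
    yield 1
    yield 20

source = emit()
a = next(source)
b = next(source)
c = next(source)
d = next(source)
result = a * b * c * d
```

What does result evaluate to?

Step 1: Create generator and consume all values:
  a = next(source) = 9
  b = next(source) = 17
  c = next(source) = 1
  d = next(source) = 20
Step 2: result = 9 * 17 * 1 * 20 = 3060.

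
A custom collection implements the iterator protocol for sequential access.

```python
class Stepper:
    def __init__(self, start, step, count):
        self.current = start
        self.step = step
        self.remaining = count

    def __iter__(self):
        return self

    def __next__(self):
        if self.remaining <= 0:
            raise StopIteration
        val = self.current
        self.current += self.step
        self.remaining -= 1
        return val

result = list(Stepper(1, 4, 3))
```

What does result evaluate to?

Step 1: Stepper starts at 1, increments by 4, for 3 steps:
  Yield 1, then current += 4
  Yield 5, then current += 4
  Yield 9, then current += 4
Therefore result = [1, 5, 9].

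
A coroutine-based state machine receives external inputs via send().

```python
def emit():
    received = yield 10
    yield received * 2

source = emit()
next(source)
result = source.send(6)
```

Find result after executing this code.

Step 1: next(source) advances to first yield, producing 10.
Step 2: send(6) resumes, received = 6.
Step 3: yield received * 2 = 6 * 2 = 12.
Therefore result = 12.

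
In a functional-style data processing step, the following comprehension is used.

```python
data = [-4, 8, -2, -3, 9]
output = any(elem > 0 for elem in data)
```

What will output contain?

Step 1: Check elem > 0 for each element in [-4, 8, -2, -3, 9]:
  -4 > 0: False
  8 > 0: True
  -2 > 0: False
  -3 > 0: False
  9 > 0: True
Step 2: any() returns True.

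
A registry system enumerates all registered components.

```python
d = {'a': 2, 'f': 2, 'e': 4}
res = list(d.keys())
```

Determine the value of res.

Step 1: d.keys() returns the dictionary keys in insertion order.
Therefore res = ['a', 'f', 'e'].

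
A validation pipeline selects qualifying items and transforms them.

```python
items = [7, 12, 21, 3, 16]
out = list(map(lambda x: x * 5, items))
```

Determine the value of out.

Step 1: Apply lambda x: x * 5 to each element:
  7 -> 35
  12 -> 60
  21 -> 105
  3 -> 15
  16 -> 80
Therefore out = [35, 60, 105, 15, 80].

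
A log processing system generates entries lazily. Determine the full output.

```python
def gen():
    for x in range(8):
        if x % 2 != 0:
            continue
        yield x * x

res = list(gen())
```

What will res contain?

Step 1: Only yield x**2 when x is divisible by 2:
  x=0: 0 % 2 == 0, yield 0**2 = 0
  x=2: 2 % 2 == 0, yield 2**2 = 4
  x=4: 4 % 2 == 0, yield 4**2 = 16
  x=6: 6 % 2 == 0, yield 6**2 = 36
Therefore res = [0, 4, 16, 36].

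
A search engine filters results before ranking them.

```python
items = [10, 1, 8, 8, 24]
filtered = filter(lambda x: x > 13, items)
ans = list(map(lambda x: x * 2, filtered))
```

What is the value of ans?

Step 1: Filter items for elements > 13:
  10: removed
  1: removed
  8: removed
  8: removed
  24: kept
Step 2: Map x * 2 on filtered [24]:
  24 -> 48
Therefore ans = [48].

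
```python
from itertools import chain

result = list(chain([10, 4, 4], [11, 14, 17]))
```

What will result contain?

Step 1: chain() concatenates iterables: [10, 4, 4] + [11, 14, 17].
Therefore result = [10, 4, 4, 11, 14, 17].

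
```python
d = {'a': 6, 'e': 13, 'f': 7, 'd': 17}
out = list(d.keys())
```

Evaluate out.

Step 1: d.keys() returns the dictionary keys in insertion order.
Therefore out = ['a', 'e', 'f', 'd'].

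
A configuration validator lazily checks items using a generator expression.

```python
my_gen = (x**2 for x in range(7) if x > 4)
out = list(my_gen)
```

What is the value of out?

Step 1: For range(7), keep x > 4, then square:
  x=0: 0 <= 4, excluded
  x=1: 1 <= 4, excluded
  x=2: 2 <= 4, excluded
  x=3: 3 <= 4, excluded
  x=4: 4 <= 4, excluded
  x=5: 5 > 4, yield 5**2 = 25
  x=6: 6 > 4, yield 6**2 = 36
Therefore out = [25, 36].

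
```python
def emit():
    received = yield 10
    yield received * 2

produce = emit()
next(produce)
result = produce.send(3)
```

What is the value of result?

Step 1: next(produce) advances to first yield, producing 10.
Step 2: send(3) resumes, received = 3.
Step 3: yield received * 2 = 3 * 2 = 6.
Therefore result = 6.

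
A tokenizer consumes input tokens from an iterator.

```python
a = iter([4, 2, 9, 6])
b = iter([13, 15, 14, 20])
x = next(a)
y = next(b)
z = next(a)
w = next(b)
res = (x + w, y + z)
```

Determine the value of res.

Step 1: a iterates [4, 2, 9, 6], b iterates [13, 15, 14, 20].
Step 2: x = next(a) = 4, y = next(b) = 13.
Step 3: z = next(a) = 2, w = next(b) = 15.
Step 4: res = (4 + 15, 13 + 2) = (19, 15).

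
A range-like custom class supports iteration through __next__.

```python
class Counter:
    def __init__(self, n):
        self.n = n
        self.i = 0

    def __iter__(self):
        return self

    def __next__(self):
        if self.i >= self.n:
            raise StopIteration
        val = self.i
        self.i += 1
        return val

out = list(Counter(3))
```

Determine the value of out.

Step 1: Counter(3) creates an iterator counting 0 to 2.
Step 2: list() consumes all values: [0, 1, 2].
Therefore out = [0, 1, 2].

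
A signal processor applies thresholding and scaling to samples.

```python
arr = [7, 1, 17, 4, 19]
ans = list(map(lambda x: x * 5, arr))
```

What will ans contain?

Step 1: Apply lambda x: x * 5 to each element:
  7 -> 35
  1 -> 5
  17 -> 85
  4 -> 20
  19 -> 95
Therefore ans = [35, 5, 85, 20, 95].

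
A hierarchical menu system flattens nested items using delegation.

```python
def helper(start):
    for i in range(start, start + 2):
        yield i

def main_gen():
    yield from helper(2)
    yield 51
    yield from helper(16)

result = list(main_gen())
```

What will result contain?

Step 1: main_gen() delegates to helper(2):
  yield 2
  yield 3
Step 2: yield 51
Step 3: Delegates to helper(16):
  yield 16
  yield 17
Therefore result = [2, 3, 51, 16, 17].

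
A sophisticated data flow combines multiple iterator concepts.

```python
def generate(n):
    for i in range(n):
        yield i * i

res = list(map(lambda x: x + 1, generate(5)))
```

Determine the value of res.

Step 1: generate(5) yields squares: [0, 1, 4, 9, 16].
Step 2: map adds 1 to each: [1, 2, 5, 10, 17].
Therefore res = [1, 2, 5, 10, 17].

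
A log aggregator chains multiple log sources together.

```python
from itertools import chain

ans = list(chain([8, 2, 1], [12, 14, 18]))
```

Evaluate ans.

Step 1: chain() concatenates iterables: [8, 2, 1] + [12, 14, 18].
Therefore ans = [8, 2, 1, 12, 14, 18].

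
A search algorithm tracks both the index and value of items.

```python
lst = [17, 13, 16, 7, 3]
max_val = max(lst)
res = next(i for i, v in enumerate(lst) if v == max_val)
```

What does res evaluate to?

Step 1: max([17, 13, 16, 7, 3]) = 17.
Step 2: Find first index where value == 17:
  Index 0: 17 == 17, found!
Therefore res = 0.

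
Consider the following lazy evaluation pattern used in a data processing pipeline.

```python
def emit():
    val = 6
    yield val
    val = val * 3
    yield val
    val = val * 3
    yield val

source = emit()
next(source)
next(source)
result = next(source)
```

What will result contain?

Step 1: Trace through generator execution:
  Yield 1: val starts at 6, yield 6
  Yield 2: val = 6 * 3 = 18, yield 18
  Yield 3: val = 18 * 3 = 54, yield 54
Step 2: First next() gets 6, second next() gets the second value, third next() yields 54.
Therefore result = 54.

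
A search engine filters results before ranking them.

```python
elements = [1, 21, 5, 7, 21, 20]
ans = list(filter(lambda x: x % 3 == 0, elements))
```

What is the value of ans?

Step 1: Filter elements divisible by 3:
  1 % 3 = 1: removed
  21 % 3 = 0: kept
  5 % 3 = 2: removed
  7 % 3 = 1: removed
  21 % 3 = 0: kept
  20 % 3 = 2: removed
Therefore ans = [21, 21].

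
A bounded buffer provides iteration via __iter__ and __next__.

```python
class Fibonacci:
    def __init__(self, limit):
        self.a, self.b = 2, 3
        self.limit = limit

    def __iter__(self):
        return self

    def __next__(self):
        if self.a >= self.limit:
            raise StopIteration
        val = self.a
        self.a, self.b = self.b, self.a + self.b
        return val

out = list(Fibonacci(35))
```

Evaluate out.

Step 1: Fibonacci-like sequence (a=2, b=3) until >= 35:
  Yield 2, then a,b = 3,5
  Yield 3, then a,b = 5,8
  Yield 5, then a,b = 8,13
  Yield 8, then a,b = 13,21
  Yield 13, then a,b = 21,34
  Yield 21, then a,b = 34,55
  Yield 34, then a,b = 55,89
Step 2: 55 >= 35, stop.
Therefore out = [2, 3, 5, 8, 13, 21, 34].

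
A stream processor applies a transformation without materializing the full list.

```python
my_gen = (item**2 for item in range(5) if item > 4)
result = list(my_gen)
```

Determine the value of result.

Step 1: For range(5), keep item > 4, then square:
  item=0: 0 <= 4, excluded
  item=1: 1 <= 4, excluded
  item=2: 2 <= 4, excluded
  item=3: 3 <= 4, excluded
  item=4: 4 <= 4, excluded
Therefore result = [].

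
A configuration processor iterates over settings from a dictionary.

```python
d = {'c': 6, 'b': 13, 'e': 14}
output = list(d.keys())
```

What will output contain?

Step 1: d.keys() returns the dictionary keys in insertion order.
Therefore output = ['c', 'b', 'e'].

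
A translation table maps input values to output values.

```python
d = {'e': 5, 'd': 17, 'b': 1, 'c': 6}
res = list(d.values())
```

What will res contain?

Step 1: d.values() returns the dictionary values in insertion order.
Therefore res = [5, 17, 1, 6].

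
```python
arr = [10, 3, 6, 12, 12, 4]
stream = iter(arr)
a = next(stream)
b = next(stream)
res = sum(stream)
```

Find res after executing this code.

Step 1: Create iterator over [10, 3, 6, 12, 12, 4].
Step 2: a = next() = 10, b = next() = 3.
Step 3: sum() of remaining [6, 12, 12, 4] = 34.
Therefore res = 34.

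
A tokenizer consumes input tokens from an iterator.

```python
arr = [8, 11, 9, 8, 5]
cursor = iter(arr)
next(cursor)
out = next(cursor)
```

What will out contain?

Step 1: Create iterator over [8, 11, 9, 8, 5].
Step 2: next() consumes 8.
Step 3: next() returns 11.
Therefore out = 11.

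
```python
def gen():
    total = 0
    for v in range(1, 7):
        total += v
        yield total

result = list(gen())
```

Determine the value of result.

Step 1: Generator accumulates running sum:
  v=1: total = 1, yield 1
  v=2: total = 3, yield 3
  v=3: total = 6, yield 6
  v=4: total = 10, yield 10
  v=5: total = 15, yield 15
  v=6: total = 21, yield 21
Therefore result = [1, 3, 6, 10, 15, 21].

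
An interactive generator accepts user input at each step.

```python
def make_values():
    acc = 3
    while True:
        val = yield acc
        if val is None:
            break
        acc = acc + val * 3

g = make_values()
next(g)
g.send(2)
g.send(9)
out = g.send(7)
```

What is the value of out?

Step 1: next() -> yield acc=3.
Step 2: send(2) -> val=2, acc = 3 + 2*3 = 9, yield 9.
Step 3: send(9) -> val=9, acc = 9 + 9*3 = 36, yield 36.
Step 4: send(7) -> val=7, acc = 36 + 7*3 = 57, yield 57.
Therefore out = 57.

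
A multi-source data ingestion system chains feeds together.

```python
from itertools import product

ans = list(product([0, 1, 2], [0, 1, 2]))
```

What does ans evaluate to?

Step 1: product([0, 1, 2], [0, 1, 2]) gives all pairs:
  (0, 0)
  (0, 1)
  (0, 2)
  (1, 0)
  (1, 1)
  (1, 2)
  (2, 0)
  (2, 1)
  (2, 2)
Therefore ans = [(0, 0), (0, 1), (0, 2), (1, 0), (1, 1), (1, 2), (2, 0), (2, 1), (2, 2)].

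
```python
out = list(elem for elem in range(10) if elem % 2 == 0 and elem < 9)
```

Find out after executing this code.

Step 1: Filter range(10) where elem % 2 == 0 and elem < 9:
  elem=0: both conditions met, included
  elem=1: excluded (1 % 2 != 0)
  elem=2: both conditions met, included
  elem=3: excluded (3 % 2 != 0)
  elem=4: both conditions met, included
  elem=5: excluded (5 % 2 != 0)
  elem=6: both conditions met, included
  elem=7: excluded (7 % 2 != 0)
  elem=8: both conditions met, included
  elem=9: excluded (9 % 2 != 0, 9 >= 9)
Therefore out = [0, 2, 4, 6, 8].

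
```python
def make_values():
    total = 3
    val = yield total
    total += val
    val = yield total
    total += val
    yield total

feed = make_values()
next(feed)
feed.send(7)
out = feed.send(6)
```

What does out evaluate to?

Step 1: next() -> yield total=3.
Step 2: send(7) -> val=7, total = 3+7 = 10, yield 10.
Step 3: send(6) -> val=6, total = 10+6 = 16, yield 16.
Therefore out = 16.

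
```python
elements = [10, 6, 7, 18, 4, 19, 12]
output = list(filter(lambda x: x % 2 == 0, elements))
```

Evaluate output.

Step 1: Filter elements divisible by 2:
  10 % 2 = 0: kept
  6 % 2 = 0: kept
  7 % 2 = 1: removed
  18 % 2 = 0: kept
  4 % 2 = 0: kept
  19 % 2 = 1: removed
  12 % 2 = 0: kept
Therefore output = [10, 6, 18, 4, 12].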